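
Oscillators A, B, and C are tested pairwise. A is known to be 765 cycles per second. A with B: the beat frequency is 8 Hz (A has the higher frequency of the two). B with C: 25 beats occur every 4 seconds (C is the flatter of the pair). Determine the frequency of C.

B is below A, so f_B = 765 − 8 = 757 Hz.
B–C: Beat frequency = 25/4 = 6.25 Hz.
C is below B, so f_C = 757 − 6.25 = 750.75 Hz.

750.75 Hz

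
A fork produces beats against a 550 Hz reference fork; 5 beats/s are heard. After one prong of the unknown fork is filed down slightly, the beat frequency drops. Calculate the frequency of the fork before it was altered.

545 Hz

|f − 550| = 5, so the fork was at either 545 Hz or 555 Hz.
Filing a prong removes mass and raises the fork's frequency; the adjustment raises the fork's frequency.
The beat rate fell, so the adjustment moved the fork toward 550 Hz — it must have started below the reference.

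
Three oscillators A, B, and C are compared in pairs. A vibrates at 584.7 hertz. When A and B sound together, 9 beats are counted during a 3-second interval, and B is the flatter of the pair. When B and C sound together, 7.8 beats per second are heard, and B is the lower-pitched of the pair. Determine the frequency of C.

A–B: Beat frequency = 9/3 = 3 Hz.
B is below A, so f_B = 584.7 − 3 = 581.7 Hz.
C is above B, so f_C = 581.7 + 7.8 = 589.5 Hz.

589.5 Hz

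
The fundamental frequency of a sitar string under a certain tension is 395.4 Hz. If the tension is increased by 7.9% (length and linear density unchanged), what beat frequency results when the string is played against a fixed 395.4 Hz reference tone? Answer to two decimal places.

15.32 Hz

For a string, f ∝ √T, so the new frequency is 395.4·√1.079 = 410.7215 Hz.
f_beat = |410.7215 − 395.4| = 15.32 Hz.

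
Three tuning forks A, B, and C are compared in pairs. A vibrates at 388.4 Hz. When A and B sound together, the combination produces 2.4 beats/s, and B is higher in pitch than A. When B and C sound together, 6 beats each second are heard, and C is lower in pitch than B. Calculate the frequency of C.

B is above A, so f_B = 388.4 + 2.4 = 390.8 Hz.
C is below B, so f_C = 390.8 − 6 = 384.8 Hz.

384.8 Hz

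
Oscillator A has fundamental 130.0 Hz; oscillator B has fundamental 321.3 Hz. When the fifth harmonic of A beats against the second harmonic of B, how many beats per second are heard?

Fifth harmonic of the first: 5·130.0 = 650.0 Hz.
Second harmonic of the second: 2·321.3 = 642.6 Hz.
f_beat = |650.0 − 642.6| = 7.4 Hz.

7.4 Hz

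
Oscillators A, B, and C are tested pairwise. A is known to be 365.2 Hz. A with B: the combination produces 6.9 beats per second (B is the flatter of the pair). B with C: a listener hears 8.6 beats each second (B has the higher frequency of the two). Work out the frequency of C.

B is below A, so f_B = 365.2 − 6.9 = 358.3 Hz.
C is below B, so f_C = 358.3 − 8.6 = 349.7 Hz.

349.7 Hz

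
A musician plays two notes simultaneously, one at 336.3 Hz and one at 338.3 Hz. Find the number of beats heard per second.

The beat frequency equals the magnitude of the frequency difference.
|336.3 − 338.3| = 2 Hz.

2 Hz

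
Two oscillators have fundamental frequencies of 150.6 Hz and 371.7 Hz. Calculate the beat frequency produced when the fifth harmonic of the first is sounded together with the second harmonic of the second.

Fifth harmonic of the first: 5·150.6 = 753.0 Hz.
Second harmonic of the second: 2·371.7 = 743.4 Hz.
f_beat = |753.0 − 743.4| = 9.6 Hz.

9.6 Hz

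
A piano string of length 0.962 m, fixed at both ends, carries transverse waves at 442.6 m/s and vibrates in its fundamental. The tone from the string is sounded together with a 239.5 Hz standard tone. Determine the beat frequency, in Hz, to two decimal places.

For a string fixed at both ends, f_n = n·v/(2L) = 1·442.6/(2·0.962) = 230.0416 Hz.
f_beat = |230.0416 − 239.5| = 9.46 Hz.

9.46 Hz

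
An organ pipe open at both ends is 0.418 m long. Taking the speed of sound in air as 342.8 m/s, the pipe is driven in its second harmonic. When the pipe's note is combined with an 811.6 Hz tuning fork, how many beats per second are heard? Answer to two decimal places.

Open pipe: f_n = n·v/(2L) = 2·342.8/(2·0.418) = 820.0957 Hz.
f_beat = |820.0957 − 811.6| = 8.50 Hz.

8.50 Hz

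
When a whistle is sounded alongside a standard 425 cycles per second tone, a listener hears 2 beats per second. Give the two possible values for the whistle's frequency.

|f − 425| = 2, so f = 425 ± 2.

423 Hz or 427 Hz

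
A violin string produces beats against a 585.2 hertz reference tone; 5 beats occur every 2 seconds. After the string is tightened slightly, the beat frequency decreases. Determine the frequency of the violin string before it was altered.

Beat frequency = 5/2 = 2.5 Hz.
|f − 585.2| = 2.5, so the violin string was at either 582.7 Hz or 587.7 Hz.
Increasing tension raises a string's frequency; the adjustment raises the violin string's frequency.
The beat rate fell, so the adjustment moved the violin string toward 585.2 Hz — it must have started below the reference.

582.7 Hz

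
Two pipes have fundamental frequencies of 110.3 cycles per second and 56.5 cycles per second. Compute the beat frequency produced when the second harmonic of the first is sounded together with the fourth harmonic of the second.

Second harmonic of the first: 2·110.3 = 220.6 Hz.
Fourth harmonic of the second: 4·56.5 = 226.0 Hz.
f_beat = |220.6 − 226.0| = 5.4 Hz.

5.4 Hz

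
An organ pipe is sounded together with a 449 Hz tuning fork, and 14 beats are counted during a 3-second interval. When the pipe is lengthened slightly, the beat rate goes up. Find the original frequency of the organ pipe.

444.3333 Hz

Beat frequency = 14/3 = 4.6667 Hz.
|f − 449| = 4.6667, so the organ pipe was at either 444.3333 Hz or 453.6667 Hz.
A longer pipe has a lower fundamental; the adjustment lowers the organ pipe's frequency.
The beat rate rose, so the adjustment moved the organ pipe further from 449 Hz — it was already below the reference.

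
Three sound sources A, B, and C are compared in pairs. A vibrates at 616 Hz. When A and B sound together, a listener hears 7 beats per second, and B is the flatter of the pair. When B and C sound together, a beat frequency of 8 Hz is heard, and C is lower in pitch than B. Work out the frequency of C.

B is below A, so f_B = 616 − 7 = 609 Hz.
C is below B, so f_C = 609 − 8 = 601 Hz.

601 Hz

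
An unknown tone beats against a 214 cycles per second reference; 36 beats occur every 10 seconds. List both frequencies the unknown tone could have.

Beat frequency = 36/10 = 3.6 Hz.
|f − 214| = 3.6, so f = 214 ± 3.6.

210.4 Hz or 217.6 Hz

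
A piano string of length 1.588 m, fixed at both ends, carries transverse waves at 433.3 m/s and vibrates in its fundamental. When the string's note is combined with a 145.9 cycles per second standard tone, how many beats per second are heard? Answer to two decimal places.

For a string fixed at both ends, f_n = n·v/(2L) = 1·433.3/(2·1.588) = 136.4295 Hz.
f_beat = |136.4295 − 145.9| = 9.47 Hz.

9.47 Hz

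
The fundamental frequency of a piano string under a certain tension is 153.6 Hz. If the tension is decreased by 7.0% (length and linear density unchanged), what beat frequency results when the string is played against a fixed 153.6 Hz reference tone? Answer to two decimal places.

For a string, f ∝ √T, so the new frequency is 153.6·√0.930 = 148.1265 Hz.
f_beat = |148.1265 − 153.6| = 5.47 Hz.

5.47 Hz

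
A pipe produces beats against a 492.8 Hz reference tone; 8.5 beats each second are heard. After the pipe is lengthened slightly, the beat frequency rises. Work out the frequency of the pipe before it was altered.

484.3 Hz

|f − 492.8| = 8.5, so the pipe was at either 484.3 Hz or 501.3 Hz.
A longer pipe has a lower fundamental; the adjustment lowers the pipe's frequency.
The beat rate rose, so the adjustment moved the pipe further from 492.8 Hz — it was already below the reference.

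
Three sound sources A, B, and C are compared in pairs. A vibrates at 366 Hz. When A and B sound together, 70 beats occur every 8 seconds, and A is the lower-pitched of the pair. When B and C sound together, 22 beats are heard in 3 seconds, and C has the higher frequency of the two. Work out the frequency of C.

A–B: Beat frequency = 70/8 = 8.75 Hz.
B is above A, so f_B = 366 + 8.75 = 374.75 Hz.
B–C: Beat frequency = 22/3 = 7.3333 Hz.
C is above B, so f_C = 374.75 + 7.3333 = 382.0833 Hz.

382.0833 Hz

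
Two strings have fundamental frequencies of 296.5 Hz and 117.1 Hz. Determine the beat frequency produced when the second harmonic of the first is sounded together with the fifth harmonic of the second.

Second harmonic of the first: 2·296.5 = 593.0 Hz.
Fifth harmonic of the second: 5·117.1 = 585.5 Hz.
f_beat = |593.0 − 585.5| = 7.5 Hz.

7.5 Hz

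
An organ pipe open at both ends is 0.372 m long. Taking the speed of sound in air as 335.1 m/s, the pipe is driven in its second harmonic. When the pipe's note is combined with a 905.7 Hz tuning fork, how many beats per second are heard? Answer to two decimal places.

Open pipe: f_n = n·v/(2L) = 2·335.1/(2·0.372) = 900.8065 Hz.
f_beat = |900.8065 − 905.7| = 4.89 Hz.

4.89 Hz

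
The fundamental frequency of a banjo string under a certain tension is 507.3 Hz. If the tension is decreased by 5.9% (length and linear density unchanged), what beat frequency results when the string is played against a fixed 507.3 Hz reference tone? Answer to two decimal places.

For a string, f ∝ √T, so the new frequency is 507.3·√0.941 = 492.1071 Hz.
f_beat = |492.1071 − 507.3| = 15.19 Hz.

15.19 Hz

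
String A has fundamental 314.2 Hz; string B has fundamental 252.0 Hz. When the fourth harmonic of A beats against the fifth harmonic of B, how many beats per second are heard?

3.2 Hz

Fourth harmonic of the first: 4·314.2 = 1256.8 Hz.
Fifth harmonic of the second: 5·252.0 = 1260.0 Hz.
f_beat = |1256.8 − 1260.0| = 3.2 Hz.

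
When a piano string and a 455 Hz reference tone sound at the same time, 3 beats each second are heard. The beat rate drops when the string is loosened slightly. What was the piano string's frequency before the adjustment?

458 Hz

|f − 455| = 3, so the piano string was at either 452 Hz or 458 Hz.
Reducing tension lowers a string's frequency; the adjustment lowers the piano string's frequency.
The beat rate fell, so the adjustment moved the piano string toward 455 Hz — it must have started above the reference.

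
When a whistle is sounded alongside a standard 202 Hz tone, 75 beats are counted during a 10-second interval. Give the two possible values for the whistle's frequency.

Beat frequency = 75/10 = 7.5 Hz.
|f − 202| = 7.5, so f = 202 ± 7.5.

194.5 Hz or 209.5 Hz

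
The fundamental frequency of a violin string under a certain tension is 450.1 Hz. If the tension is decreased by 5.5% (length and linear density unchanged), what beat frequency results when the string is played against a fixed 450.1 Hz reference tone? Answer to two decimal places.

For a string, f ∝ √T, so the new frequency is 450.1·√0.945 = 437.5472 Hz.
f_beat = |437.5472 − 450.1| = 12.55 Hz.

12.55 Hz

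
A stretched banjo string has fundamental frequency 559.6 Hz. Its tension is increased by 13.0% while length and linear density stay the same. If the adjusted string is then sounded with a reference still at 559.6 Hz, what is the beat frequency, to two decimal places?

35.26 Hz

For a string, f ∝ √T, so the new frequency is 559.6·√1.130 = 594.8630 Hz.
f_beat = |594.8630 − 559.6| = 35.26 Hz.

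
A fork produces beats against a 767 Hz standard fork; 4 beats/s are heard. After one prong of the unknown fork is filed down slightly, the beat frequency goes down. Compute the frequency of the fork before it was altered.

763 Hz

|f − 767| = 4, so the fork was at either 763 Hz or 771 Hz.
Filing a prong removes mass and raises the fork's frequency; the adjustment raises the fork's frequency.
The beat rate fell, so the adjustment moved the fork toward 767 Hz — it must have started below the reference.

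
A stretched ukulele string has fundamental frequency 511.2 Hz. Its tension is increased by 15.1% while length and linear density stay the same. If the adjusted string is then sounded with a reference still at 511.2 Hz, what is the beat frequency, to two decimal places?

37.24 Hz

For a string, f ∝ √T, so the new frequency is 511.2·√1.151 = 548.4392 Hz.
f_beat = |548.4392 − 511.2| = 37.24 Hz.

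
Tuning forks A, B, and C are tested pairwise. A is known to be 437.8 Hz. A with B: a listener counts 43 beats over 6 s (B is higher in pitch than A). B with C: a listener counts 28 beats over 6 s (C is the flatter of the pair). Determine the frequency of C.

440.3 Hz

A–B: Beat frequency = 43/6 = 7.1667 Hz.
B is above A, so f_B = 437.8 + 7.1667 = 444.9667 Hz.
B–C: Beat frequency = 28/6 = 4.6667 Hz.
C is below B, so f_C = 444.9667 − 4.6667 = 440.3 Hz.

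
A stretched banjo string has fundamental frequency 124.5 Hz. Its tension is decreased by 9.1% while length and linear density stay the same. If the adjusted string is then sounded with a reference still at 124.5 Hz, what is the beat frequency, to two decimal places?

For a string, f ∝ √T, so the new frequency is 124.5·√0.909 = 118.7002 Hz.
f_beat = |118.7002 − 124.5| = 5.80 Hz.

5.80 Hz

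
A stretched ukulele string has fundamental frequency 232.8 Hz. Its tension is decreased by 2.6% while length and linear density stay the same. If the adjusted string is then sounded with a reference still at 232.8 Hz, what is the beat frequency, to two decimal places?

For a string, f ∝ √T, so the new frequency is 232.8·√0.974 = 229.7537 Hz.
f_beat = |229.7537 − 232.8| = 3.05 Hz.

3.05 Hz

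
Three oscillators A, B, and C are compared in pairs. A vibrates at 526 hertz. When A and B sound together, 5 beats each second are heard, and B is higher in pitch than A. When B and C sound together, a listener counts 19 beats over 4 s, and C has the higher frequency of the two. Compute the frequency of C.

535.75 Hz

B is above A, so f_B = 526 + 5 = 531 Hz.
B–C: Beat frequency = 19/4 = 4.75 Hz.
C is above B, so f_C = 531 + 4.75 = 535.75 Hz.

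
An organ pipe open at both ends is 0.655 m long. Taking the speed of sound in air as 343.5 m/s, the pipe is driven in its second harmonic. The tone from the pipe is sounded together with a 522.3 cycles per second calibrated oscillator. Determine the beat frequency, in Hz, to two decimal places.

Open pipe: f_n = n·v/(2L) = 2·343.5/(2·0.655) = 524.4275 Hz.
f_beat = |524.4275 − 522.3| = 2.13 Hz.

2.13 Hz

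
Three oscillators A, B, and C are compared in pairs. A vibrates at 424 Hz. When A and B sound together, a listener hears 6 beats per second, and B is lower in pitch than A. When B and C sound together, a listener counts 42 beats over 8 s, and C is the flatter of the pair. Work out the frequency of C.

B is below A, so f_B = 424 − 6 = 418 Hz.
B–C: Beat frequency = 42/8 = 5.25 Hz.
C is below B, so f_C = 418 − 5.25 = 412.75 Hz.

412.75 Hz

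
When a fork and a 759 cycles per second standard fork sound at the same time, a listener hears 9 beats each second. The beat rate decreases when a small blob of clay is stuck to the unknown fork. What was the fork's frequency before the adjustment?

768 Hz

|f − 759| = 9, so the fork was at either 750 Hz or 768 Hz.
Adding mass to a fork lowers its frequency; the adjustment lowers the fork's frequency.
The beat rate fell, so the adjustment moved the fork toward 759 Hz — it must have started above the reference.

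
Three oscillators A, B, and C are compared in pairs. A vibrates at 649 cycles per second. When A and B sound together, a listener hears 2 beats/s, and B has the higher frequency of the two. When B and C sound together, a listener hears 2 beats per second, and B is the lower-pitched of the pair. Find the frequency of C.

B is above A, so f_B = 649 + 2 = 651 Hz.
C is above B, so f_C = 651 + 2 = 653 Hz.

653 Hz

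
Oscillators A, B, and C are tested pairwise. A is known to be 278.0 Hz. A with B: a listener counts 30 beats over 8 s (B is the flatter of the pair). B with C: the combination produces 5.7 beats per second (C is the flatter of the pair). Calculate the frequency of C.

268.55 Hz

A–B: Beat frequency = 30/8 = 3.75 Hz.
B is below A, so f_B = 278.0 − 3.75 = 274.25 Hz.
C is below B, so f_C = 274.25 − 5.7 = 268.55 Hz.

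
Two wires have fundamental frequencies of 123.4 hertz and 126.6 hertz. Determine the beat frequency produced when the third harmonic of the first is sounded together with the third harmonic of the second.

9.6 Hz

Third harmonic of the first: 3·123.4 = 370.2 Hz.
Third harmonic of the second: 3·126.6 = 379.8 Hz.
f_beat = |370.2 − 379.8| = 9.6 Hz.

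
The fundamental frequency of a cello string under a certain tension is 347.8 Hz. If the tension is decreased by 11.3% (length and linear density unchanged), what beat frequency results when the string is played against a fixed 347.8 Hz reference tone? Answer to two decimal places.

For a string, f ∝ √T, so the new frequency is 347.8·√0.887 = 327.5604 Hz.
f_beat = |327.5604 − 347.8| = 20.24 Hz.

20.24 Hz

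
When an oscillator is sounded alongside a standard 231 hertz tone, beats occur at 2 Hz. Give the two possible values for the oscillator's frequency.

229 Hz or 233 Hz

|f − 231| = 2, so f = 231 ± 2.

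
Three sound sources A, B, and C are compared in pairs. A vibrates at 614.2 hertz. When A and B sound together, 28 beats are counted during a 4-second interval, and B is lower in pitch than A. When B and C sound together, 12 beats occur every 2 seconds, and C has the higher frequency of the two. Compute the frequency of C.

A–B: Beat frequency = 28/4 = 7 Hz.
B is below A, so f_B = 614.2 − 7 = 607.2 Hz.
B–C: Beat frequency = 12/2 = 6 Hz.
C is above B, so f_C = 607.2 + 6 = 613.2 Hz.

613.2 Hz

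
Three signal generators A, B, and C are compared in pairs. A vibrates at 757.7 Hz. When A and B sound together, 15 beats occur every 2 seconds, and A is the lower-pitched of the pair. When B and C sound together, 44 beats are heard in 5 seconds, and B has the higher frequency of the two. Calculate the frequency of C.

A–B: Beat frequency = 15/2 = 7.5 Hz.
B is above A, so f_B = 757.7 + 7.5 = 765.2 Hz.
B–C: Beat frequency = 44/5 = 8.8 Hz.
C is below B, so f_C = 765.2 − 8.8 = 756.4 Hz.

756.4 Hz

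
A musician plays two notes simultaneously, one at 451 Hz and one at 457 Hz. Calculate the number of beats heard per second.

f_beat = |f₁ − f₂|.
|451 − 457| = 6 Hz.

6 Hz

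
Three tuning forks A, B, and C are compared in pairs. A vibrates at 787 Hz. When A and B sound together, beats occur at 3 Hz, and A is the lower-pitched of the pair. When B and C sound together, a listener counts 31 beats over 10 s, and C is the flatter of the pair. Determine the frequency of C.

B is above A, so f_B = 787 + 3 = 790 Hz.
B–C: Beat frequency = 31/10 = 3.1 Hz.
C is below B, so f_C = 790 − 3.1 = 786.9 Hz.

786.9 Hz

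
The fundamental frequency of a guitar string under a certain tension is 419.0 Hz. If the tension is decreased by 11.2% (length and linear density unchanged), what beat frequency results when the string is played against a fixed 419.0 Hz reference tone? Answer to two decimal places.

For a string, f ∝ √T, so the new frequency is 419.0·√0.888 = 394.8394 Hz.
f_beat = |394.8394 − 419.0| = 24.16 Hz.

24.16 Hz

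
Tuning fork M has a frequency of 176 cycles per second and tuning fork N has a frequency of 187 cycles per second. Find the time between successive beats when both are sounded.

0.091 s

f_beat = |176 − 187| = 11 Hz.
Beat period T = 1 / f_beat = 1 / 11 s.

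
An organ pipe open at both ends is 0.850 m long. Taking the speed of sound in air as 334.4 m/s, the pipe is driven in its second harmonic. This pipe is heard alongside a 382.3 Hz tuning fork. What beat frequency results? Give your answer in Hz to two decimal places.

Open pipe: f_n = n·v/(2L) = 2·334.4/(2·0.850) = 393.4118 Hz.
f_beat = |393.4118 − 382.3| = 11.11 Hz.

11.11 Hz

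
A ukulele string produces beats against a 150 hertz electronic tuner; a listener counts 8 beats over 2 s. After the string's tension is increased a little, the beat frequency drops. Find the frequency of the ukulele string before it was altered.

146 Hz

Beat frequency = 8/2 = 4 Hz.
|f − 150| = 4, so the ukulele string was at either 146 Hz or 154 Hz.
Higher tension means higher frequency; the adjustment raises the ukulele string's frequency.
The beat rate fell, so the adjustment moved the ukulele string toward 150 Hz — it must have started below the reference.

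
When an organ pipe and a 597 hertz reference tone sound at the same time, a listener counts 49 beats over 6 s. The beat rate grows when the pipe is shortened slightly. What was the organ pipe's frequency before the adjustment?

605.1667 Hz

Beat frequency = 49/6 = 8.1667 Hz.
|f − 597| = 8.1667, so the organ pipe was at either 588.8333 Hz or 605.1667 Hz.
A shorter pipe has a higher fundamental; the adjustment raises the organ pipe's frequency.
The beat rate rose, so the adjustment moved the organ pipe further from 597 Hz — it was already above the reference.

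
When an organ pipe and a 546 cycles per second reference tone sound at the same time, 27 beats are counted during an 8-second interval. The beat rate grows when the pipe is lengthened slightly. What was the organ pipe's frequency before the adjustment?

Beat frequency = 27/8 = 3.375 Hz.
|f − 546| = 3.375, so the organ pipe was at either 542.625 Hz or 549.375 Hz.
A longer pipe has a lower fundamental; the adjustment lowers the organ pipe's frequency.
The beat rate rose, so the adjustment moved the organ pipe further from 546 Hz — it was already below the reference.

542.625 Hz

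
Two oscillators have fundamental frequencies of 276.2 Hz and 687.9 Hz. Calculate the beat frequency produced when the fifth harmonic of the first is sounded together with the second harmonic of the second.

5.2 Hz

Fifth harmonic of the first: 5·276.2 = 1381.0 Hz.
Second harmonic of the second: 2·687.9 = 1375.8 Hz.
f_beat = |1381.0 − 1375.8| = 5.2 Hz.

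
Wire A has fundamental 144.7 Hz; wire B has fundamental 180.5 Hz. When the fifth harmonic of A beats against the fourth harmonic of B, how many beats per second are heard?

Fifth harmonic of the first: 5·144.7 = 723.5 Hz.
Fourth harmonic of the second: 4·180.5 = 722.0 Hz.
f_beat = |723.5 − 722.0| = 1.5 Hz.

1.5 Hz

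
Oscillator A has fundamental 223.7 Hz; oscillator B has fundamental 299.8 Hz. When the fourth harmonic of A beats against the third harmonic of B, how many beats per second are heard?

Fourth harmonic of the first: 4·223.7 = 894.8 Hz.
Third harmonic of the second: 3·299.8 = 899.4 Hz.
f_beat = |894.8 − 899.4| = 4.6 Hz.

4.6 Hz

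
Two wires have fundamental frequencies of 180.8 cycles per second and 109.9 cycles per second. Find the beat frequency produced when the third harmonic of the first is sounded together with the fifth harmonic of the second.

Third harmonic of the first: 3·180.8 = 542.4 Hz.
Fifth harmonic of the second: 5·109.9 = 549.5 Hz.
f_beat = |542.4 − 549.5| = 7.1 Hz.

7.1 Hz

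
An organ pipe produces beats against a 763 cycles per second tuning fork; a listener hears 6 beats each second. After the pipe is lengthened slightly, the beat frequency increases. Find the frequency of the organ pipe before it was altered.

|f − 763| = 6, so the organ pipe was at either 757 Hz or 769 Hz.
A longer pipe has a lower fundamental; the adjustment lowers the organ pipe's frequency.
The beat rate rose, so the adjustment moved the organ pipe further from 763 Hz — it was already below the reference.

757 Hz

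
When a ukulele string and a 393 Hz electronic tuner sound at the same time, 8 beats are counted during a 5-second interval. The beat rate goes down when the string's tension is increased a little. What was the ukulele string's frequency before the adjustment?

391.4 Hz

Beat frequency = 8/5 = 1.6 Hz.
|f − 393| = 1.6, so the ukulele string was at either 391.4 Hz or 394.6 Hz.
Higher tension means higher frequency; the adjustment raises the ukulele string's frequency.
The beat rate fell, so the adjustment moved the ukulele string toward 393 Hz — it must have started below the reference.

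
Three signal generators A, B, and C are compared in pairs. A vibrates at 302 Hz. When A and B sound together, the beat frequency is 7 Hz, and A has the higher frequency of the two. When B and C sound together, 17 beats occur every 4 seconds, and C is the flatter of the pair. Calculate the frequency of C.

290.75 Hz

B is below A, so f_B = 302 − 7 = 295 Hz.
B–C: Beat frequency = 17/4 = 4.25 Hz.
C is below B, so f_C = 295 − 4.25 = 290.75 Hz.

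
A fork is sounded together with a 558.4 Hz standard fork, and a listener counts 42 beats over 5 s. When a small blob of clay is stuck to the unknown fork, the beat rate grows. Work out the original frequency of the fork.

Beat frequency = 42/5 = 8.4 Hz.
|f − 558.4| = 8.4, so the fork was at either 550 Hz or 566.8 Hz.
Adding mass to a fork lowers its frequency; the adjustment lowers the fork's frequency.
The beat rate rose, so the adjustment moved the fork further from 558.4 Hz — it was already below the reference.

550 Hz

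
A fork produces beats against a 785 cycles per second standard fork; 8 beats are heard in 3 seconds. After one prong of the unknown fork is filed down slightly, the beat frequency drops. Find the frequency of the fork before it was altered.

782.3333 Hz

Beat frequency = 8/3 = 2.6667 Hz.
|f − 785| = 2.6667, so the fork was at either 782.3333 Hz or 787.6667 Hz.
Filing a prong removes mass and raises the fork's frequency; the adjustment raises the fork's frequency.
The beat rate fell, so the adjustment moved the fork toward 785 Hz — it must have started below the reference.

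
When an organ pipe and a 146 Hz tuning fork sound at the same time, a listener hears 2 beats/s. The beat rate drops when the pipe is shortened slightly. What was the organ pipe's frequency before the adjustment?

|f − 146| = 2, so the organ pipe was at either 144 Hz or 148 Hz.
A shorter pipe has a higher fundamental; the adjustment raises the organ pipe's frequency.
The beat rate fell, so the adjustment moved the organ pipe toward 146 Hz — it must have started below the reference.

144 Hz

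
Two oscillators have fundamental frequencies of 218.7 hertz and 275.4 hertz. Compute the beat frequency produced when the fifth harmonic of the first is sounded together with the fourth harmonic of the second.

8.1 Hz

Fifth harmonic of the first: 5·218.7 = 1093.5 Hz.
Fourth harmonic of the second: 4·275.4 = 1101.6 Hz.
f_beat = |1093.5 − 1101.6| = 8.1 Hz.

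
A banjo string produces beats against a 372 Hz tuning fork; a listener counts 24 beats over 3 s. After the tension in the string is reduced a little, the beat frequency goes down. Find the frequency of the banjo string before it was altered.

380 Hz

Beat frequency = 24/3 = 8 Hz.
|f − 372| = 8, so the banjo string was at either 364 Hz or 380 Hz.
Lower tension means lower frequency; the adjustment lowers the banjo string's frequency.
The beat rate fell, so the adjustment moved the banjo string toward 372 Hz — it must have started above the reference.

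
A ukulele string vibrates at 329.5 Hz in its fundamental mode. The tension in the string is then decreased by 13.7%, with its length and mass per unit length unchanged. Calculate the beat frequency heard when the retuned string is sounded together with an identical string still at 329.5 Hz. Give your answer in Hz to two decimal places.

For a string, f ∝ √T, so the new frequency is 329.5·√0.863 = 306.0982 Hz.
f_beat = |306.0982 − 329.5| = 23.40 Hz.

23.40 Hz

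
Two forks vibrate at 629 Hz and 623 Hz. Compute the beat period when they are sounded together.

0.167 s

f_beat = |629 − 623| = 6 Hz.
Beat period T = 1 / f_beat = 1 / 6 s.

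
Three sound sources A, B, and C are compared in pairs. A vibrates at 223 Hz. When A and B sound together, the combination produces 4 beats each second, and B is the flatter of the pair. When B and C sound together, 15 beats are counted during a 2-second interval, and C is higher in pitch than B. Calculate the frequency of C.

B is below A, so f_B = 223 − 4 = 219 Hz.
B–C: Beat frequency = 15/2 = 7.5 Hz.
C is above B, so f_C = 219 + 7.5 = 226.5 Hz.

226.5 Hz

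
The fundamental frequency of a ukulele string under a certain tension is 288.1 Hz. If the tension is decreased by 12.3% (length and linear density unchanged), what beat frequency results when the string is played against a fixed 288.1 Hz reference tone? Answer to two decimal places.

18.30 Hz

For a string, f ∝ √T, so the new frequency is 288.1·√0.877 = 269.8007 Hz.
f_beat = |269.8007 − 288.1| = 18.30 Hz.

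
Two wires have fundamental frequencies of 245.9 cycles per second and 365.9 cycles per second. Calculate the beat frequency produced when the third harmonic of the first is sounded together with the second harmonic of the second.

5.9 Hz

Third harmonic of the first: 3·245.9 = 737.7 Hz.
Second harmonic of the second: 2·365.9 = 731.8 Hz.
f_beat = |737.7 − 731.8| = 5.9 Hz.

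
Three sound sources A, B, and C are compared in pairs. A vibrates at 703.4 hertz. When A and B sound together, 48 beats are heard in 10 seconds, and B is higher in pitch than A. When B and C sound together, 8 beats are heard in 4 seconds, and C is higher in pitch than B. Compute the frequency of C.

710.2 Hz

A–B: Beat frequency = 48/10 = 4.8 Hz.
B is above A, so f_B = 703.4 + 4.8 = 708.2 Hz.
B–C: Beat frequency = 8/4 = 2 Hz.
C is above B, so f_C = 708.2 + 2 = 710.2 Hz.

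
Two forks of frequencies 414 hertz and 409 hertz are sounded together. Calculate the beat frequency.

5 Hz

Beats arise from superposition of two nearby frequencies; the beat rate is |f₁ − f₂|.
|414 − 409| = 5 Hz.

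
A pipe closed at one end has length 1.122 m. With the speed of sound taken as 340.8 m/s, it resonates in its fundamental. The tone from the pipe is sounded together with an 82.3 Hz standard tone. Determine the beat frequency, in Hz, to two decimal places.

6.36 Hz

Closed pipe (odd harmonics): f_n = n·v/(4L) = 1·340.8/(4·1.122) = 75.9358 Hz.
f_beat = |75.9358 − 82.3| = 6.36 Hz.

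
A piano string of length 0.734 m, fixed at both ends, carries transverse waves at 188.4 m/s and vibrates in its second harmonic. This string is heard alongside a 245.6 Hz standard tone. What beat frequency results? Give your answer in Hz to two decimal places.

11.08 Hz

For a string fixed at both ends, f_n = n·v/(2L) = 2·188.4/(2·0.734) = 256.6757 Hz.
f_beat = |256.6757 − 245.6| = 11.08 Hz.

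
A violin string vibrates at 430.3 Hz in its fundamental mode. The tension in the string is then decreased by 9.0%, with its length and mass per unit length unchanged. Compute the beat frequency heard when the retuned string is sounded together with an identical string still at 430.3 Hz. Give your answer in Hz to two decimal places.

19.82 Hz

For a string, f ∝ √T, so the new frequency is 430.3·√0.910 = 410.4800 Hz.
f_beat = |410.4800 − 430.3| = 19.82 Hz.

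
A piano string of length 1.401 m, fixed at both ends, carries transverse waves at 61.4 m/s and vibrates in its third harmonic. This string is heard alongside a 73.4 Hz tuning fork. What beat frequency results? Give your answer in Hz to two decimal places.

7.66 Hz

For a string fixed at both ends, f_n = n·v/(2L) = 3·61.4/(2·1.401) = 65.7388 Hz.
f_beat = |65.7388 − 73.4| = 7.66 Hz.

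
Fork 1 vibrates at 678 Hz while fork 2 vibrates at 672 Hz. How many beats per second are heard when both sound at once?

6 Hz

Beats arise from superposition of two nearby frequencies; the beat rate is |f₁ − f₂|.
|678 − 672| = 6 Hz.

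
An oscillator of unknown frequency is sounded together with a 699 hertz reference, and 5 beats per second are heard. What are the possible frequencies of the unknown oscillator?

694 Hz or 704 Hz

|f − 699| = 5, so f = 699 ± 5.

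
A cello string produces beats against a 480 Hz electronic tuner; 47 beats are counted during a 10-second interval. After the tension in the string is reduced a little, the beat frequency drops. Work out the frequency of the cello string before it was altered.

Beat frequency = 47/10 = 4.7 Hz.
|f − 480| = 4.7, so the cello string was at either 475.3 Hz or 484.7 Hz.
Lower tension means lower frequency; the adjustment lowers the cello string's frequency.
The beat rate fell, so the adjustment moved the cello string toward 480 Hz — it must have started above the reference.

484.7 Hz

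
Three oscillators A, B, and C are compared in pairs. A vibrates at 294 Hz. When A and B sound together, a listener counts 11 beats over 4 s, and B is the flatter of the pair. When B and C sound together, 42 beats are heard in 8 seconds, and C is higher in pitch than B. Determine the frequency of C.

A–B: Beat frequency = 11/4 = 2.75 Hz.
B is below A, so f_B = 294 − 2.75 = 291.25 Hz.
B–C: Beat frequency = 42/8 = 5.25 Hz.
C is above B, so f_C = 291.25 + 5.25 = 296.5 Hz.

296.5 Hz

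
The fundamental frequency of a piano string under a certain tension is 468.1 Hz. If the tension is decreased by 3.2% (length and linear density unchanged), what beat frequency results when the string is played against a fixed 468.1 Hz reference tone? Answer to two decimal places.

7.55 Hz

For a string, f ∝ √T, so the new frequency is 468.1·√0.968 = 460.5495 Hz.
f_beat = |460.5495 − 468.1| = 7.55 Hz.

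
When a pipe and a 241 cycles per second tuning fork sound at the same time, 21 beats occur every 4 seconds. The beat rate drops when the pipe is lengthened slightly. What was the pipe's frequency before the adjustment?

246.25 Hz

Beat frequency = 21/4 = 5.25 Hz.
|f − 241| = 5.25, so the pipe was at either 235.75 Hz or 246.25 Hz.
A longer pipe has a lower fundamental; the adjustment lowers the pipe's frequency.
The beat rate fell, so the adjustment moved the pipe toward 241 Hz — it must have started above the reference.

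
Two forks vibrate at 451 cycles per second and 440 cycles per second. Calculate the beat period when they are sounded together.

f_beat = |451 − 440| = 11 Hz.
Beat period T = 1 / f_beat = 1 / 11 s.

0.091 s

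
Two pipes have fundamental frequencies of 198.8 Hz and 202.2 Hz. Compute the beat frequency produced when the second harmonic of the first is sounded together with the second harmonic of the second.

Second harmonic of the first: 2·198.8 = 397.6 Hz.
Second harmonic of the second: 2·202.2 = 404.4 Hz.
f_beat = |397.6 − 404.4| = 6.8 Hz.

6.8 Hz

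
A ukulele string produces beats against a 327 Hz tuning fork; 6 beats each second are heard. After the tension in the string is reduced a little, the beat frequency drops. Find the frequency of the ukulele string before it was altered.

|f − 327| = 6, so the ukulele string was at either 321 Hz or 333 Hz.
Lower tension means lower frequency; the adjustment lowers the ukulele string's frequency.
The beat rate fell, so the adjustment moved the ukulele string toward 327 Hz — it must have started above the reference.

333 Hz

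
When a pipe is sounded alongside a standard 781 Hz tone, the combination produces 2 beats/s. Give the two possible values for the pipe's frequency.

779 Hz or 783 Hz

|f − 781| = 2, so f = 781 ± 2.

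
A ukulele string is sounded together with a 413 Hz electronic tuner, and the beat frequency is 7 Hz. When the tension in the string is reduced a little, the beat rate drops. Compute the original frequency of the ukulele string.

|f − 413| = 7, so the ukulele string was at either 406 Hz or 420 Hz.
Lower tension means lower frequency; the adjustment lowers the ukulele string's frequency.
The beat rate fell, so the adjustment moved the ukulele string toward 413 Hz — it must have started above the reference.

420 Hz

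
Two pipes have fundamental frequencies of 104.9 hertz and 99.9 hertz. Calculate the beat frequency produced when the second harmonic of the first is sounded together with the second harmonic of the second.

10.0 Hz

Second harmonic of the first: 2·104.9 = 209.8 Hz.
Second harmonic of the second: 2·99.9 = 199.8 Hz.
f_beat = |209.8 − 199.8| = 10.0 Hz.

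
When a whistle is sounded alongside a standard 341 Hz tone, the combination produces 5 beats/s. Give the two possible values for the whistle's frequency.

|f − 341| = 5, so f = 341 ± 5.

336 Hz or 346 Hz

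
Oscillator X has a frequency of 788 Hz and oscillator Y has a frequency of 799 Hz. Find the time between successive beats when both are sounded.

f_beat = |788 − 799| = 11 Hz.
Beat period T = 1 / f_beat = 1 / 11 s.

0.091 s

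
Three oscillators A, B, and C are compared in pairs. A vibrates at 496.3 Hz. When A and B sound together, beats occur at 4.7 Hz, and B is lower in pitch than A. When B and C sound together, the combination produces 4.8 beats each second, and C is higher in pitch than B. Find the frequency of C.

496.4 Hz

B is below A, so f_B = 496.3 − 4.7 = 491.6 Hz.
C is above B, so f_C = 491.6 + 4.8 = 496.4 Hz.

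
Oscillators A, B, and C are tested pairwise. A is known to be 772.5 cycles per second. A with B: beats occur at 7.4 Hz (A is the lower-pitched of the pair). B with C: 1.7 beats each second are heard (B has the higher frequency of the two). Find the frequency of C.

B is above A, so f_B = 772.5 + 7.4 = 779.9 Hz.
C is below B, so f_C = 779.9 − 1.7 = 778.2 Hz.

778.2 Hz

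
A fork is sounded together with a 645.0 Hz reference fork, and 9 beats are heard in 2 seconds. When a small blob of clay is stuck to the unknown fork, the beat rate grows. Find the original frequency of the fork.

Beat frequency = 9/2 = 4.5 Hz.
|f − 645.0| = 4.5, so the fork was at either 640.5 Hz or 649.5 Hz.
Adding mass to a fork lowers its frequency; the adjustment lowers the fork's frequency.
The beat rate rose, so the adjustment moved the fork further from 645.0 Hz — it was already below the reference.

640.5 Hz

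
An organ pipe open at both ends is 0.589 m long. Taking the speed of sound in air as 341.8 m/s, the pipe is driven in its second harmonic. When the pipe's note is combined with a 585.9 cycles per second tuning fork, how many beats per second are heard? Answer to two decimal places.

Open pipe: f_n = n·v/(2L) = 2·341.8/(2·0.589) = 580.3056 Hz.
f_beat = |580.3056 − 585.9| = 5.59 Hz.

5.59 Hz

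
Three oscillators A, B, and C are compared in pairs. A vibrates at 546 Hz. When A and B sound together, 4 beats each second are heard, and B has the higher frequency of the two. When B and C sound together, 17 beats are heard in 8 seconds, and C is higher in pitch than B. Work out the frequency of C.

B is above A, so f_B = 546 + 4 = 550 Hz.
B–C: Beat frequency = 17/8 = 2.125 Hz.
C is above B, so f_C = 550 + 2.125 = 552.125 Hz.

552.125 Hz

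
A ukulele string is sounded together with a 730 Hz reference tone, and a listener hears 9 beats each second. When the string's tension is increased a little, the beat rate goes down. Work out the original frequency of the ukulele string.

|f − 730| = 9, so the ukulele string was at either 721 Hz or 739 Hz.
Higher tension means higher frequency; the adjustment raises the ukulele string's frequency.
The beat rate fell, so the adjustment moved the ukulele string toward 730 Hz — it must have started below the reference.

721 Hz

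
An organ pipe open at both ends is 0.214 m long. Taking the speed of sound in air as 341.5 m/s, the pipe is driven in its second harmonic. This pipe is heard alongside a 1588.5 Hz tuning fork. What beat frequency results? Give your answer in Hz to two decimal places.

7.29 Hz

Open pipe: f_n = n·v/(2L) = 2·341.5/(2·0.214) = 1595.7944 Hz.
f_beat = |1595.7944 − 1588.5| = 7.29 Hz.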